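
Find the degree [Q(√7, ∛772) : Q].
[Q(√7, ∛772) : Q] = 6

Let L = Q(√7, ∛772). Since Q(√7) ⊂ L and [Q(√7):Q] = 2, the tower law gives 2 | [L:Q]. Likewise Q(∛772) ⊂ L with [Q(∛772):Q] = 3 (because 772 is not a perfect cube), so 3 | [L:Q]. As gcd(2,3) = 1, [L:Q] is divisible by 6. Conversely L is generated over Q by √7 and ∛772, so [L:Q] ≤ 2·3 = 6. Therefore [Q(√7, ∛772) : Q] = 6.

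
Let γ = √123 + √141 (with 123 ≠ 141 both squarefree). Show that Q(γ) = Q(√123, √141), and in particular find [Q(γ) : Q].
[Q(γ) : Q] = 4 (equivalently, Q(γ) = Q(√123, √141))

Obviously Q(γ) ⊆ Q(√123, √141), and [Q(√123, √141):Q] = 4 (since 123, 141 are distinct squarefree integers > 1 with 17343 not a perfect square). To show equality we compute the minimal polynomial of γ. From γ = √123 + √141: γ^2 = 123 + 2√(17343) + 141 = 264 + 2√(17343), so γ^2 - 264 = 2√(17343); squaring, (γ^2 - 264)^2 = 4·17343, i.e. γ^4 - 528γ^2 + 69696 - 69372 = 0, i.e. γ^4 - 528γ^2 + 324 = 0. So γ is a root of x^4 - 528x^2 + 324. This polynomial is irreducible over Q: it has no rational root (each ±√123 ± √141 is irrational), and any factorization into two quadratics over Q would force √(17343) ∈ Q (pairing opposite roots) or √123, √141 ∈ Q (other pairings), all impossible. Hence [Q(γ):Q] = 4 = [Q(√123, √141):Q], so Q(γ) = Q(√123, √141).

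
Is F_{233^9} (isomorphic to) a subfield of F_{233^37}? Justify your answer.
No: F_{233^9} is not a subfield of F_{233^37}

F_{p^m} embeds in F_{p^n} iff m | n. Here 9 ∤ 37 (since 37 = 4·9 + 1 with remainder 1 ≠ 0), so F_{233^9} is not a subfield of F_{233^37}. Equivalently: if it were, the tower law would give 9 = [F_{233^9}:F_233] dividing [F_{233^37}:F_233] = 37, contradiction.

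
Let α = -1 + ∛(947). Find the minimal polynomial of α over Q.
m_α(x) = x^3 + 3x^2 + 3x - 946

Set β = α + 1 = ∛(947), so β^3 = 947. Then (α + 1)^3 - 947 = 0, i.e. α is a root of g(x) = (x + 1)^3 - 947 = x^3 + 3x^2 + 3x - 946. Since g(x) = h(x + 1) where h(x) = x^3 - 947, and h is irreducible over Q (because 947 is not a perfect cube, so h has no rational root, and a monic cubic with no rational root is irreducible), g is also irreducible (irreducibility is preserved under the substitution x → x + 1). Hence m_α(x) = x^3 + 3x^2 + 3x - 946.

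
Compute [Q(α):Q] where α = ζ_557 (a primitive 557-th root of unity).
[Q(α):Q] = 556

The minimal polynomial of ζ_557 over Q is the 557-th cyclotomic polynomial Φ_557(x), which is irreducible over Q and has degree φ(557) = 556. Hence [Q(α):Q] = φ(557) = 556.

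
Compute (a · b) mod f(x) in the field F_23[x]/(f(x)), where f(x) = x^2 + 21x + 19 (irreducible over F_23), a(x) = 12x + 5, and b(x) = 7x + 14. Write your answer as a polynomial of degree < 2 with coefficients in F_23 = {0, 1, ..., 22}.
a · b ≡ 3x + 15 (mod f(x))

Multiply in F_23[x]: a(x)·b(x) = (12x + 5)·(7x + 14) = 15x^2 + 19x + 1. This has degree ≥ 2, so divide by f(x) over F_23: 15x^2 + 19x + 1 = (15)·(x^2 + 21x + 19) + (3x + 15). Hence a·b ≡ 3x + 15 (mod f). (F_23[x]/(f) is a field with 23^2 = 529 elements since f is irreducible of degree 2.)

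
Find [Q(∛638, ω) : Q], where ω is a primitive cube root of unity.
[Q(∛638, ω) : Q] = 6

[Q(∛638):Q] = 3 (min poly x^3 - 638, irreducible since 638 is not a perfect cube). [Q(ω):Q] = 2 (min poly x^2 + x + 1). Since Q(∛638) ⊂ R and ω ∉ R, we have ω ∉ Q(∛638), so x^2 + x + 1 remains irreducible over Q(∛638) and [Q(∛638, ω) : Q(∛638)] = 2. By the tower law, [Q(∛638, ω) : Q] = 3 · 2 = 6. (In fact Q(∛638, ω) is the splitting field of x^3 - 638 over Q.)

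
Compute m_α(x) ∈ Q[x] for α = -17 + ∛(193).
m_α(x) = x^3 + 51x^2 + 867x + 4720

Set β = α + 17 = ∛(193), so β^3 = 193. Then (α + 17)^3 - 193 = 0, i.e. α is a root of g(x) = (x + 17)^3 - 193 = x^3 + 51x^2 + 867x + 4720. Since g(x) = h(x + 17) where h(x) = x^3 - 193, and h is irreducible over Q (because 193 is not a perfect cube, so h has no rational root, and a monic cubic with no rational root is irreducible), g is also irreducible (irreducibility is preserved under the substitution x → x + 17). Hence m_α(x) = x^3 + 51x^2 + 867x + 4720.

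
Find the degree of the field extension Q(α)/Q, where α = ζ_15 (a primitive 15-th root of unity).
[Q(α):Q] = 8

The minimal polynomial of ζ_15 over Q is the 15-th cyclotomic polynomial Φ_15(x), which is irreducible over Q and has degree φ(15) = 8. Hence [Q(α):Q] = φ(15) = 8.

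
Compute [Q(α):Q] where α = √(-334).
[Q(α):Q] = 2

[Q(α):Q] equals the degree of the minimal polynomial of α. Here α^2 = -334 and x^2 + 334 is irreducible (d = -334 is squarefree, ≠ 1, hence not a square), so deg(m_α) = 2. Thus [Q(α):Q] = 2.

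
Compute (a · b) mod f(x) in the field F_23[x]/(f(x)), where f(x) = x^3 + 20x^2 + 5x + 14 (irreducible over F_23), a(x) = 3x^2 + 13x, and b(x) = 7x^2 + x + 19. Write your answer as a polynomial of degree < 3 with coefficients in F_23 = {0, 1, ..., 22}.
a · b ≡ 22x^2 + 19x + 10 (mod f(x))

Multiply in F_23[x]: a(x)·b(x) = (3x^2 + 13x)·(7x^2 + x + 19) = 21x^4 + 2x^3 + x^2 + 17x. This has degree ≥ 3, so divide by f(x) over F_23: 21x^4 + 2x^3 + x^2 + 17x = (21x + 19)·(x^3 + 20x^2 + 5x + 14) + (22x^2 + 19x + 10). Hence a·b ≡ 22x^2 + 19x + 10 (mod f). (F_23[x]/(f) is a field with 23^3 = 12167 elements since f is irreducible of degree 3.)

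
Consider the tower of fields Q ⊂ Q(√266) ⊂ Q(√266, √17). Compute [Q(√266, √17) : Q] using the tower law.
[Q(√266, √17) : Q] = 4

[Q(√266):Q] = 2 (min poly x^2 - 266, irreducible since 266 is squarefree > 1). For the top step, suppose √17 ∈ Q(√266), say √17 = c + d√266 with c, d ∈ Q. Squaring: 17 = c^2 + 266d^2 + 2cd√266. Since √266 ∉ Q this forces 2cd = 0. If d = 0 then √17 = c ∈ Q, contradicting 17 squarefree > 1. If c = 0 then 17 = 266d^2, so 266·17 = (266d)^2 is a perfect square in Q — but 266·17 = 4522 is not a perfect square (since 266 and 17 are distinct squarefree integers). Contradiction. Hence √17 ∉ Q(√266), so x^2 - 17 stays irreducible over Q(√266) and [Q(√266, √17) : Q(√266)] = 2. By the tower law, [Q(√266, √17) : Q] = 2 · 2 = 4.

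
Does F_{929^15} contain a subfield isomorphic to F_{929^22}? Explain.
No: F_{929^22} is not a subfield of F_{929^15}

F_{p^m} embeds in F_{p^n} iff m | n. Here 22 ∤ 15 (since 15 = 0·22 + 15 with remainder 15 ≠ 0), so F_{929^22} is not a subfield of F_{929^15}. Equivalently: if it were, the tower law would give 22 = [F_{929^22}:F_929] dividing [F_{929^15}:F_929] = 15, contradiction.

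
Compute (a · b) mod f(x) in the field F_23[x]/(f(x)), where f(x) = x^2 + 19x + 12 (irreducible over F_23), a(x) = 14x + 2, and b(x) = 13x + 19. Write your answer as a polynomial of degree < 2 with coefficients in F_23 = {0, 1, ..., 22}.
a · b ≡ 8x + 16 (mod f(x))

Multiply in F_23[x]: a(x)·b(x) = (14x + 2)·(13x + 19) = 21x^2 + 16x + 15. This has degree ≥ 2, so divide by f(x) over F_23: 21x^2 + 16x + 15 = (21)·(x^2 + 19x + 12) + (8x + 16). Hence a·b ≡ 8x + 16 (mod f). (F_23[x]/(f) is a field with 23^2 = 529 elements since f is irreducible of degree 2.)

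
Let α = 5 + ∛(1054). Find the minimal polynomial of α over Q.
m_α(x) = x^3 - 15x^2 + 75x - 1179

Set β = α - 5 = ∛(1054), so β^3 = 1054. Then (α - 5)^3 - 1054 = 0, i.e. α is a root of g(x) = (x - 5)^3 - 1054 = x^3 - 15x^2 + 75x - 1179. Since g(x) = h(x - 5) where h(x) = x^3 - 1054, and h is irreducible over Q (because 1054 is not a perfect cube, so h has no rational root, and a monic cubic with no rational root is irreducible), g is also irreducible (irreducibility is preserved under the substitution x → x - 5). Hence m_α(x) = x^3 - 15x^2 + 75x - 1179.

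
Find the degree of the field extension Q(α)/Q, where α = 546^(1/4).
[Q(α):Q] = 4

α is a root of x^4 - 546. By Eisenstein's criterion at the prime p = 2 (which divides the constant term 546 but p^2 = 4 does not, since 546 is squarefree), x^4 - 546 is irreducible over Q. Hence [Q(α):Q] = 4.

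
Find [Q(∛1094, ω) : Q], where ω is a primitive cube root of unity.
[Q(∛1094, ω) : Q] = 6

[Q(∛1094):Q] = 3 (min poly x^3 - 1094, irreducible since 1094 is not a perfect cube). [Q(ω):Q] = 2 (min poly x^2 + x + 1). Since Q(∛1094) ⊂ R and ω ∉ R, we have ω ∉ Q(∛1094), so x^2 + x + 1 remains irreducible over Q(∛1094) and [Q(∛1094, ω) : Q(∛1094)] = 2. By the tower law, [Q(∛1094, ω) : Q] = 3 · 2 = 6. (In fact Q(∛1094, ω) is the splitting field of x^3 - 1094 over Q.)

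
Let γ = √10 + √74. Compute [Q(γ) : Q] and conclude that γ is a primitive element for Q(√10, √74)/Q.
[Q(γ) : Q] = 4 (equivalently, Q(γ) = Q(√10, √74))

Obviously Q(γ) ⊆ Q(√10, √74), and [Q(√10, √74):Q] = 4 (since 10, 74 are distinct squarefree integers > 1 with 740 not a perfect square). To show equality we compute the minimal polynomial of γ. From γ = √10 + √74: γ^2 = 10 + 2√(740) + 74 = 84 + 2√(740), so γ^2 - 84 = 2√(740); squaring, (γ^2 - 84)^2 = 4·740, i.e. γ^4 - 168γ^2 + 7056 - 2960 = 0, i.e. γ^4 - 168γ^2 + 4096 = 0. So γ is a root of x^4 - 168x^2 + 4096. This polynomial is irreducible over Q: it has no rational root (each ±√10 ± √74 is irrational), and any factorization into two quadratics over Q would force √(740) ∈ Q (pairing opposite roots) or √10, √74 ∈ Q (other pairings), all impossible. Hence [Q(γ):Q] = 4 = [Q(√10, √74):Q], so Q(γ) = Q(√10, √74).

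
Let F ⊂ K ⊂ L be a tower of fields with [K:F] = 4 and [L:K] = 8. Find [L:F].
[L:F] = 32

The tower law says that for any tower of field extensions F ⊂ K ⊂ L with finite degrees, [L:F] = [L:K] · [K:F]. Here this gives [L:F] = 8 · 4 = 32.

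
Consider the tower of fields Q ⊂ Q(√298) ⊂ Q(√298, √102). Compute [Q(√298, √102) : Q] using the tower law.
[Q(√298, √102) : Q] = 4

[Q(√298):Q] = 2 (min poly x^2 - 298, irreducible since 298 is squarefree > 1). For the top step, suppose √102 ∈ Q(√298), say √102 = c + d√298 with c, d ∈ Q. Squaring: 102 = c^2 + 298d^2 + 2cd√298. Since √298 ∉ Q this forces 2cd = 0. If d = 0 then √102 = c ∈ Q, contradicting 102 squarefree > 1. If c = 0 then 102 = 298d^2, so 298·102 = (298d)^2 is a perfect square in Q — but 298·102 = 30396 is not a perfect square (since 298 and 102 are distinct squarefree integers). Contradiction. Hence √102 ∉ Q(√298), so x^2 - 102 stays irreducible over Q(√298) and [Q(√298, √102) : Q(√298)] = 2. By the tower law, [Q(√298, √102) : Q] = 2 · 2 = 4.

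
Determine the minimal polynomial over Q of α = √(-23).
m_α(x) = x^2 + 23

α satisfies α^2 + 23 = 0, so x^2 + 23 annihilates α. Since d = -23 is squarefree and ≠ 1, it is not a perfect square in Q, so x^2 + 23 has no rational root and is therefore irreducible over Q (a degree-2 polynomial over a field is irreducible iff it has no root). Hence m_α(x) = x^2 + 23.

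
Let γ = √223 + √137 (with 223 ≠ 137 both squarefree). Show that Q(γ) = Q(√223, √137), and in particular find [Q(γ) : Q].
[Q(γ) : Q] = 4 (equivalently, Q(γ) = Q(√223, √137))

Obviously Q(γ) ⊆ Q(√223, √137), and [Q(√223, √137):Q] = 4 (since 223, 137 are distinct squarefree integers > 1 with 30551 not a perfect square). To show equality we compute the minimal polynomial of γ. From γ = √223 + √137: γ^2 = 223 + 2√(30551) + 137 = 360 + 2√(30551), so γ^2 - 360 = 2√(30551); squaring, (γ^2 - 360)^2 = 4·30551, i.e. γ^4 - 720γ^2 + 129600 - 122204 = 0, i.e. γ^4 - 720γ^2 + 7396 = 0. So γ is a root of x^4 - 720x^2 + 7396. This polynomial is irreducible over Q: it has no rational root (each ±√223 ± √137 is irrational), and any factorization into two quadratics over Q would force √(30551) ∈ Q (pairing opposite roots) or √223, √137 ∈ Q (other pairings), all impossible. Hence [Q(γ):Q] = 4 = [Q(√223, √137):Q], so Q(γ) = Q(√223, √137).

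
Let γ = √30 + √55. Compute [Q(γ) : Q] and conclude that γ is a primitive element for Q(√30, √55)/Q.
[Q(γ) : Q] = 4 (equivalently, Q(γ) = Q(√30, √55))

Obviously Q(γ) ⊆ Q(√30, √55), and [Q(√30, √55):Q] = 4 (since 30, 55 are distinct squarefree integers > 1 with 1650 not a perfect square). To show equality we compute the minimal polynomial of γ. From γ = √30 + √55: γ^2 = 30 + 2√(1650) + 55 = 85 + 2√(1650), so γ^2 - 85 = 2√(1650); squaring, (γ^2 - 85)^2 = 4·1650, i.e. γ^4 - 170γ^2 + 7225 - 6600 = 0, i.e. γ^4 - 170γ^2 + 625 = 0. So γ is a root of x^4 - 170x^2 + 625. This polynomial is irreducible over Q: it has no rational root (each ±√30 ± √55 is irrational), and any factorization into two quadratics over Q would force √(1650) ∈ Q (pairing opposite roots) or √30, √55 ∈ Q (other pairings), all impossible. Hence [Q(γ):Q] = 4 = [Q(√30, √55):Q], so Q(γ) = Q(√30, √55).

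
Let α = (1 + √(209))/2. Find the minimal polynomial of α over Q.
m_α(x) = x^2 - x - 52

From 2α - 1 = √(209), squaring gives (2α - 1)^2 = 209, i.e. 4α^2 - 4α + 1 = 209, so α^2 - α + (1 - 209)/4 = 0. Since 209 ≡ 1 (mod 4), (1 - 209)/4 = -52 ∈ Z. The polynomial x^2 - x - 52 has discriminant 1 - 4·(-52) = 209, which is not a perfect square in Q (d = 209 is squarefree and ≠ 1), so x^2 - x - 52 is irreducible over Q. It is the minimal polynomial of α.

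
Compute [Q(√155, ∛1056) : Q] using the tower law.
[Q(√155, ∛1056) : Q] = 6

Let L = Q(√155, ∛1056). Since Q(√155) ⊂ L and [Q(√155):Q] = 2, the tower law gives 2 | [L:Q]. Likewise Q(∛1056) ⊂ L with [Q(∛1056):Q] = 3 (because 1056 is not a perfect cube), so 3 | [L:Q]. As gcd(2,3) = 1, [L:Q] is divisible by 6. Conversely L is generated over Q by √155 and ∛1056, so [L:Q] ≤ 2·3 = 6. Therefore [Q(√155, ∛1056) : Q] = 6.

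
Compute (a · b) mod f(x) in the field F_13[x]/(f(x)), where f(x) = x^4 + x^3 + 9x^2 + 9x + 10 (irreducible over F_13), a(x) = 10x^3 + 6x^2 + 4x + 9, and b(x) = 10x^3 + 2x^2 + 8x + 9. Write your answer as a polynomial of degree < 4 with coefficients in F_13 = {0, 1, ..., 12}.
a · b ≡ 4x^3 + 10x^2 + 7x + 8 (mod f(x))

Multiply in F_13[x]: a(x)·b(x) = (10x^3 + 6x^2 + 4x + 9)·(10x^3 + 2x^2 + 8x + 9) = 9x^6 + 2x^5 + 2x^4 + 2x^3 + 4x + 3. This has degree ≥ 4, so divide by f(x) over F_13: 9x^6 + 2x^5 + 2x^4 + 2x^3 + 4x + 3 = (9x^2 + 6x + 6)·(x^4 + x^3 + 9x^2 + 9x + 10) + (4x^3 + 10x^2 + 7x + 8). Hence a·b ≡ 4x^3 + 10x^2 + 7x + 8 (mod f). (F_13[x]/(f) is a field with 13^4 = 28561 elements since f is irreducible of degree 4.)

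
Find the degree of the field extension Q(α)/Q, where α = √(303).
[Q(α):Q] = 2

[Q(α):Q] equals the degree of the minimal polynomial of α. Here α^2 = 303 and x^2 - 303 is irreducible (d = 303 is squarefree, ≠ 1, hence not a square), so deg(m_α) = 2. Thus [Q(α):Q] = 2.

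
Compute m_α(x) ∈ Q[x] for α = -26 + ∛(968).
m_α(x) = x^3 + 78x^2 + 2028x + 16608

Set β = α + 26 = ∛(968), so β^3 = 968. Then (α + 26)^3 - 968 = 0, i.e. α is a root of g(x) = (x + 26)^3 - 968 = x^3 + 78x^2 + 2028x + 16608. Since g(x) = h(x + 26) where h(x) = x^3 - 968, and h is irreducible over Q (because 968 is not a perfect cube, so h has no rational root, and a monic cubic with no rational root is irreducible), g is also irreducible (irreducibility is preserved under the substitution x → x + 26). Hence m_α(x) = x^3 + 78x^2 + 2028x + 16608.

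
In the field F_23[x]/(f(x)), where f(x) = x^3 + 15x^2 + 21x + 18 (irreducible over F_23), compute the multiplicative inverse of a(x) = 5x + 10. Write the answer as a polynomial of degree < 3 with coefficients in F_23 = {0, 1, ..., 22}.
a(x)^(-1) ≡ 11x^2 + 5x + 14 (mod f(x))

Since f is irreducible over F_23, F_23[x]/(f) is a field and a(x) ≠ 0 has an inverse. Apply the extended Euclidean algorithm to f(x) and a(x) in F_23[x]: f(x) = (14x^2 + 21x + 22)·a(x) + (5). The last nonzero remainder is the constant 5 = gcd(f, a) in F_23. Back-substituting through the division chain expresses 5 = s(x)·a(x) + t(x)·f(x) with s(x) ≡ 9x^2 + 2x + 1 (mod f), so (9x^2 + 2x + 1)·a(x) ≡ 5 (mod f). Multiplying by 5^(-1) ≡ 14 in F_23 gives a(x)^(-1) ≡ 14·(9x^2 + 2x + 1) ≡ 11x^2 + 5x + 14 (mod f). Check: (5x + 10)·(11x^2 + 5x + 14) = 9x^3 + 20x^2 + 5x + 2 ≡ 1 (mod x^3 + 15x^2 + 21x + 18).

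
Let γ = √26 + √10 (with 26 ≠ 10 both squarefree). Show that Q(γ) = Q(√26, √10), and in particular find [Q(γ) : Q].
[Q(γ) : Q] = 4 (equivalently, Q(γ) = Q(√26, √10))

Obviously Q(γ) ⊆ Q(√26, √10), and [Q(√26, √10):Q] = 4 (since 26, 10 are distinct squarefree integers > 1 with 260 not a perfect square). To show equality we compute the minimal polynomial of γ. From γ = √26 + √10: γ^2 = 26 + 2√(260) + 10 = 36 + 2√(260), so γ^2 - 36 = 2√(260); squaring, (γ^2 - 36)^2 = 4·260, i.e. γ^4 - 72γ^2 + 1296 - 1040 = 0, i.e. γ^4 - 72γ^2 + 256 = 0. So γ is a root of x^4 - 72x^2 + 256. This polynomial is irreducible over Q: it has no rational root (each ±√26 ± √10 is irrational), and any factorization into two quadratics over Q would force √(260) ∈ Q (pairing opposite roots) or √26, √10 ∈ Q (other pairings), all impossible. Hence [Q(γ):Q] = 4 = [Q(√26, √10):Q], so Q(γ) = Q(√26, √10).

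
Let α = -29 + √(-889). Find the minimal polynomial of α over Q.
m_α(x) = x^2 + 58x + 1730

From α + 29 = √(-889), squaring gives (α + 29)^2 = -889, i.e. α^2 + 58α + 841 = -889, so α^2 + 58α + 1730 = 0. The discriminant of x^2 + 58x + 1730 is (58)^2 - 4·(1730) = 3364 - 6920 = -3556, and 4·(-889) is not a perfect square in Q since -889 is squarefree and ≠ 1. Hence x^2 + 58x + 1730 is irreducible over Q and is the minimal polynomial of α.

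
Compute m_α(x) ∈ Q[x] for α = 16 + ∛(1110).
m_α(x) = x^3 - 48x^2 + 768x - 5206

Set β = α - 16 = ∛(1110), so β^3 = 1110. Then (α - 16)^3 - 1110 = 0, i.e. α is a root of g(x) = (x - 16)^3 - 1110 = x^3 - 48x^2 + 768x - 5206. Since g(x) = h(x - 16) where h(x) = x^3 - 1110, and h is irreducible over Q (because 1110 is not a perfect cube, so h has no rational root, and a monic cubic with no rational root is irreducible), g is also irreducible (irreducibility is preserved under the substitution x → x - 16). Hence m_α(x) = x^3 - 48x^2 + 768x - 5206.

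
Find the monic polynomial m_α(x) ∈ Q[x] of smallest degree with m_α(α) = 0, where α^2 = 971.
m_α(x) = x^2 - 971

α satisfies α^2 - 971 = 0, so x^2 - 971 annihilates α. Since d = 971 is squarefree and ≠ 1, it is not a perfect square in Q, so x^2 - 971 has no rational root and is therefore irreducible over Q (a degree-2 polynomial over a field is irreducible iff it has no root). Hence m_α(x) = x^2 - 971.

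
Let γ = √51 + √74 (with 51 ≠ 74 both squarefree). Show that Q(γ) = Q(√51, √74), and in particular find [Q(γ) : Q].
[Q(γ) : Q] = 4 (equivalently, Q(γ) = Q(√51, √74))

Obviously Q(γ) ⊆ Q(√51, √74), and [Q(√51, √74):Q] = 4 (since 51, 74 are distinct squarefree integers > 1 with 3774 not a perfect square). To show equality we compute the minimal polynomial of γ. From γ = √51 + √74: γ^2 = 51 + 2√(3774) + 74 = 125 + 2√(3774), so γ^2 - 125 = 2√(3774); squaring, (γ^2 - 125)^2 = 4·3774, i.e. γ^4 - 250γ^2 + 15625 - 15096 = 0, i.e. γ^4 - 250γ^2 + 529 = 0. So γ is a root of x^4 - 250x^2 + 529. This polynomial is irreducible over Q: it has no rational root (each ±√51 ± √74 is irrational), and any factorization into two quadratics over Q would force √(3774) ∈ Q (pairing opposite roots) or √51, √74 ∈ Q (other pairings), all impossible. Hence [Q(γ):Q] = 4 = [Q(√51, √74):Q], so Q(γ) = Q(√51, √74).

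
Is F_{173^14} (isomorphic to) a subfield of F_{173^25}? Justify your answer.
No: F_{173^14} is not a subfield of F_{173^25}

F_{p^m} embeds in F_{p^n} iff m | n. Here 14 ∤ 25 (since 25 = 1·14 + 11 with remainder 11 ≠ 0), so F_{173^14} is not a subfield of F_{173^25}. Equivalently: if it were, the tower law would give 14 = [F_{173^14}:F_173] dividing [F_{173^25}:F_173] = 25, contradiction.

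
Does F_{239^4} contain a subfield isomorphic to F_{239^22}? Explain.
No: F_{239^22} is not a subfield of F_{239^4}

F_{p^m} embeds in F_{p^n} iff m | n. Here 22 ∤ 4 (since 4 = 0·22 + 4 with remainder 4 ≠ 0), so F_{239^22} is not a subfield of F_{239^4}. Equivalently: if it were, the tower law would give 22 = [F_{239^22}:F_239] dividing [F_{239^4}:F_239] = 4, contradiction.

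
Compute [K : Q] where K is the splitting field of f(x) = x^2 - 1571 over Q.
[K : Q] = 2

f(x) = x^2 - 1571 factors as (x - √1571)(x + √1571). The splitting field is K = Q(√1571). Since 1571 is squarefree and > 1, it is not a perfect square, so x^2 - 1571 is irreducible over Q and [Q(√1571) : Q] = 2. Hence [K : Q] = 2.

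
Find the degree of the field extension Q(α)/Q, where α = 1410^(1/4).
[Q(α):Q] = 4

α is a root of x^4 - 1410. By Eisenstein's criterion at the prime p = 2 (which divides the constant term 1410 but p^2 = 4 does not, since 1410 is squarefree), x^4 - 1410 is irreducible over Q. Hence [Q(α):Q] = 4.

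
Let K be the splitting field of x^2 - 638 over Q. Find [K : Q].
[K : Q] = 2

f(x) = x^2 - 638 factors as (x - √638)(x + √638). The splitting field is K = Q(√638). Since 638 is squarefree and > 1, it is not a perfect square, so x^2 - 638 is irreducible over Q and [Q(√638) : Q] = 2. Hence [K : Q] = 2.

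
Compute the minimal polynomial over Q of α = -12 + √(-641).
m_α(x) = x^2 + 24x + 785

From α + 12 = √(-641), squaring gives (α + 12)^2 = -641, i.e. α^2 + 24α + 144 = -641, so α^2 + 24α + 785 = 0. The discriminant of x^2 + 24x + 785 is (24)^2 - 4·(785) = 576 - 3140 = -2564, and 4·(-641) is not a perfect square in Q since -641 is squarefree and ≠ 1. Hence x^2 + 24x + 785 is irreducible over Q and is the minimal polynomial of α.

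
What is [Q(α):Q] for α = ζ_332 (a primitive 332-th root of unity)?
[Q(α):Q] = 164

The minimal polynomial of ζ_332 over Q is the 332-th cyclotomic polynomial Φ_332(x), which is irreducible over Q and has degree φ(332) = 164. Hence [Q(α):Q] = φ(332) = 164.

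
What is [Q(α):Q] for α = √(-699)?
[Q(α):Q] = 2

[Q(α):Q] equals the degree of the minimal polynomial of α. Here α^2 = -699 and x^2 + 699 is irreducible (d = -699 is squarefree, ≠ 1, hence not a square), so deg(m_α) = 2. Thus [Q(α):Q] = 2.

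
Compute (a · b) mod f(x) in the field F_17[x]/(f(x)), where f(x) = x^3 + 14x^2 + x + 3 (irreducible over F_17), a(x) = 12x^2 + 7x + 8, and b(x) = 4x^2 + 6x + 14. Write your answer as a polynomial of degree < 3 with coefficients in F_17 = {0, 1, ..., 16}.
a · b ≡ 8x^2 + 13x + 9 (mod f(x))

Multiply in F_17[x]: a(x)·b(x) = (12x^2 + 7x + 8)·(4x^2 + 6x + 14) = 14x^4 + 15x^3 + 4x^2 + 10x + 10. This has degree ≥ 3, so divide by f(x) over F_17: 14x^4 + 15x^3 + 4x^2 + 10x + 10 = (14x + 6)·(x^3 + 14x^2 + x + 3) + (8x^2 + 13x + 9). Hence a·b ≡ 8x^2 + 13x + 9 (mod f). (F_17[x]/(f) is a field with 17^3 = 4913 elements since f is irreducible of degree 3.)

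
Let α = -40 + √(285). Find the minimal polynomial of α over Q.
m_α(x) = x^2 + 80x + 1315

From α + 40 = √(285), squaring gives (α + 40)^2 = 285, i.e. α^2 + 80α + 1600 = 285, so α^2 + 80α + 1315 = 0. The discriminant of x^2 + 80x + 1315 is (80)^2 - 4·(1315) = 6400 - 5260 = 1140, and 4·(285) is not a perfect square in Q since 285 is squarefree and ≠ 1. Hence x^2 + 80x + 1315 is irreducible over Q and is the minimal polynomial of α.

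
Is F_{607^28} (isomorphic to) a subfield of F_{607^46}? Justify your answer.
No: F_{607^28} is not a subfield of F_{607^46}

F_{p^m} embeds in F_{p^n} iff m | n. Here 28 ∤ 46 (since 46 = 1·28 + 18 with remainder 18 ≠ 0), so F_{607^28} is not a subfield of F_{607^46}. Equivalently: if it were, the tower law would give 28 = [F_{607^28}:F_607] dividing [F_{607^46}:F_607] = 46, contradiction.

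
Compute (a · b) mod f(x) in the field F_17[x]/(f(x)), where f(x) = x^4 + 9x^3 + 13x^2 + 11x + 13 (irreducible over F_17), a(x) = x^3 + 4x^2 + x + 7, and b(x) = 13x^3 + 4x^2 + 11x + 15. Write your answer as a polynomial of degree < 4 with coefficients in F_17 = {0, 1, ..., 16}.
a · b ≡ 16x^3 + 3x^2 + 5x (mod f(x))

Multiply in F_17[x]: a(x)·b(x) = (x^3 + 4x^2 + x + 7)·(13x^3 + 4x^2 + 11x + 15) = 13x^6 + 5x^5 + 6x^4 + x^3 + 14x^2 + 7x + 3. This has degree ≥ 4, so divide by f(x) over F_17: 13x^6 + 5x^5 + 6x^4 + x^3 + 14x^2 + 7x + 3 = (13x^2 + 7x + 12)·(x^4 + 9x^3 + 13x^2 + 11x + 13) + (16x^3 + 3x^2 + 5x). Hence a·b ≡ 16x^3 + 3x^2 + 5x (mod f). (F_17[x]/(f) is a field with 17^4 = 83521 elements since f is irreducible of degree 4.)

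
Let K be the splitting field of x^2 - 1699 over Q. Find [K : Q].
[K : Q] = 2

f(x) = x^2 - 1699 factors as (x - √1699)(x + √1699). The splitting field is K = Q(√1699). Since 1699 is squarefree and > 1, it is not a perfect square, so x^2 - 1699 is irreducible over Q and [Q(√1699) : Q] = 2. Hence [K : Q] = 2.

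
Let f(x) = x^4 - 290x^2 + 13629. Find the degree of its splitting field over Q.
[K : Q] = 4

Solving the quadratic in x^2: x^2 = (290 ± √(290^2 - 4·13629))/2 = (290 ± √29584)/2 = (290 ± 172)/2, giving x^2 = 59 or x^2 = 231. So f(x) = (x^2 - 59)(x^2 - 231) and the roots of f are ±√59, ±√231. Hence the splitting field is K = Q(√59, √231). Since 59 and 231 are distinct squarefree integers > 1, their product 13629 is not a perfect square, so √231 ∉ Q(√59). By the tower law [K:Q] = [Q(√59,√231):Q(√59)] · [Q(√59):Q] = 2 · 2 = 4.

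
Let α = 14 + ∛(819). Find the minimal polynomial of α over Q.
m_α(x) = x^3 - 42x^2 + 588x - 3563

Set β = α - 14 = ∛(819), so β^3 = 819. Then (α - 14)^3 - 819 = 0, i.e. α is a root of g(x) = (x - 14)^3 - 819 = x^3 - 42x^2 + 588x - 3563. Since g(x) = h(x - 14) where h(x) = x^3 - 819, and h is irreducible over Q (because 819 is not a perfect cube, so h has no rational root, and a monic cubic with no rational root is irreducible), g is also irreducible (irreducibility is preserved under the substitution x → x - 14). Hence m_α(x) = x^3 - 42x^2 + 588x - 3563.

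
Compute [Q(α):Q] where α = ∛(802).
[Q(α):Q] = 3

The minimal polynomial of α is x^3 - 802, irreducible over Q since 802 is not a perfect cube (so x^3 - 802 has no rational root). Hence [Q(α):Q] = deg(m_α) = 3.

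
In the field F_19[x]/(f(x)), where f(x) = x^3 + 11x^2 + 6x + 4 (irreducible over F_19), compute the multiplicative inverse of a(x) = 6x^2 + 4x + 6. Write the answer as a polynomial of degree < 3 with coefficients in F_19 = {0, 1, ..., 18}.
a(x)^(-1) ≡ 15x^2 + 13x + 18 (mod f(x))

Since f is irreducible over F_19, F_19[x]/(f) is a field and a(x) ≠ 0 has an inverse. Apply the extended Euclidean algorithm to f(x) and a(x) in F_19[x]: f(x) = (16x + 7)·a(x) + (15x);  a(x) = (8x + 18)·(15x) + (6). The last nonzero remainder is the constant 6 = gcd(f, a) in F_19. Back-substituting through the division chain expresses 6 = s(x)·a(x) + t(x)·f(x) with s(x) ≡ 14x^2 + 2x + 13 (mod f), so (14x^2 + 2x + 13)·a(x) ≡ 6 (mod f). Multiplying by 6^(-1) ≡ 16 in F_19 gives a(x)^(-1) ≡ 16·(14x^2 + 2x + 13) ≡ 15x^2 + 13x + 18 (mod f). Check: (6x^2 + 4x + 6)·(15x^2 + 13x + 18) = 14x^4 + 5x^3 + 3x^2 + 17x + 13 ≡ 1 (mod x^3 + 11x^2 + 6x + 4).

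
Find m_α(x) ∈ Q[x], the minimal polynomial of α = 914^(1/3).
m_α(x) = x^3 - 914

α satisfies α^3 = 914, so x^3 - 914 annihilates α. By the rational root test, a rational root p/q (in lowest terms) of x^3 - 914 would satisfy p^3 = 914 q^3, forcing q = 1 and p^3 = 914; but 914 is not a perfect cube, contradiction. A monic cubic over Q with no rational root is irreducible (any nontrivial factorization would include a linear factor). Hence x^3 - 914 is the minimal polynomial of α, and in particular [Q(α):Q] = 3.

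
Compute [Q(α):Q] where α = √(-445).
[Q(α):Q] = 2

[Q(α):Q] equals the degree of the minimal polynomial of α. Here α^2 = -445 and x^2 + 445 is irreducible (d = -445 is squarefree, ≠ 1, hence not a square), so deg(m_α) = 2. Thus [Q(α):Q] = 2.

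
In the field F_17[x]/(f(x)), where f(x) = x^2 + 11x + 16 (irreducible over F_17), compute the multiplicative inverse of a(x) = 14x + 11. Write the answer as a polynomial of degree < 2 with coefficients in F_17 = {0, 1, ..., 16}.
a(x)^(-1) ≡ 14x + 7 (mod f(x))

Since f is irreducible over F_17, F_17[x]/(f) is a field and a(x) ≠ 0 has an inverse. Apply the extended Euclidean algorithm to f(x) and a(x) in F_17[x]: f(x) = (11x + 14)·a(x) + (15). The last nonzero remainder is the constant 15 = gcd(f, a) in F_17. Back-substituting through the division chain expresses 15 = s(x)·a(x) + t(x)·f(x) with s(x) ≡ 6x + 3 (mod f), so (6x + 3)·a(x) ≡ 15 (mod f). Multiplying by 15^(-1) ≡ 8 in F_17 gives a(x)^(-1) ≡ 8·(6x + 3) ≡ 14x + 7 (mod f). Check: (14x + 11)·(14x + 7) = 9x^2 + 14x + 9 ≡ 1 (mod x^2 + 11x + 16).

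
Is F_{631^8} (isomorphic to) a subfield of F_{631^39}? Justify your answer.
No: F_{631^8} is not a subfield of F_{631^39}

F_{p^m} embeds in F_{p^n} iff m | n. Here 8 ∤ 39 (since 39 = 4·8 + 7 with remainder 7 ≠ 0), so F_{631^8} is not a subfield of F_{631^39}. Equivalently: if it were, the tower law would give 8 = [F_{631^8}:F_631] dividing [F_{631^39}:F_631] = 39, contradiction.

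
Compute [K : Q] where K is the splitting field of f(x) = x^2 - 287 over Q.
[K : Q] = 2

f(x) = x^2 - 287 factors as (x - √287)(x + √287). The splitting field is K = Q(√287). Since 287 is squarefree and > 1, it is not a perfect square, so x^2 - 287 is irreducible over Q and [Q(√287) : Q] = 2. Hence [K : Q] = 2.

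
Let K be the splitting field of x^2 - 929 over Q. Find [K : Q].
[K : Q] = 2

f(x) = x^2 - 929 factors as (x - √929)(x + √929). The splitting field is K = Q(√929). Since 929 is squarefree and > 1, it is not a perfect square, so x^2 - 929 is irreducible over Q and [Q(√929) : Q] = 2. Hence [K : Q] = 2.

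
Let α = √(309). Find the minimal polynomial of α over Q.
m_α(x) = x^2 - 309

α satisfies α^2 - 309 = 0, so x^2 - 309 annihilates α. Since d = 309 is squarefree and ≠ 1, it is not a perfect square in Q, so x^2 - 309 has no rational root and is therefore irreducible over Q (a degree-2 polynomial over a field is irreducible iff it has no root). Hence m_α(x) = x^2 - 309.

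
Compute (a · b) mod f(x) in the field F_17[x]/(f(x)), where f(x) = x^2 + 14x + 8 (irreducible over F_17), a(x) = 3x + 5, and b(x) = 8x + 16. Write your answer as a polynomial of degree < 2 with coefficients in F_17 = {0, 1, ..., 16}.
a · b ≡ 7x + 7 (mod f(x))

Multiply in F_17[x]: a(x)·b(x) = (3x + 5)·(8x + 16) = 7x^2 + 3x + 12. This has degree ≥ 2, so divide by f(x) over F_17: 7x^2 + 3x + 12 = (7)·(x^2 + 14x + 8) + (7x + 7). Hence a·b ≡ 7x + 7 (mod f). (F_17[x]/(f) is a field with 17^2 = 289 elements since f is irreducible of degree 2.)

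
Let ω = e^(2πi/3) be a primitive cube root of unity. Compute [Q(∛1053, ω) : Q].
[Q(∛1053, ω) : Q] = 6

[Q(∛1053):Q] = 3 (min poly x^3 - 1053, irreducible since 1053 is not a perfect cube). [Q(ω):Q] = 2 (min poly x^2 + x + 1). Since Q(∛1053) ⊂ R and ω ∉ R, we have ω ∉ Q(∛1053), so x^2 + x + 1 remains irreducible over Q(∛1053) and [Q(∛1053, ω) : Q(∛1053)] = 2. By the tower law, [Q(∛1053, ω) : Q] = 3 · 2 = 6. (In fact Q(∛1053, ω) is the splitting field of x^3 - 1053 over Q.)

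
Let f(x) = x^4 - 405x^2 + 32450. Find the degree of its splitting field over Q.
[K : Q] = 4

Solving the quadratic in x^2: x^2 = (405 ± √(405^2 - 4·32450))/2 = (405 ± √34225)/2 = (405 ± 185)/2, giving x^2 = 110 or x^2 = 295. So f(x) = (x^2 - 110)(x^2 - 295) and the roots of f are ±√110, ±√295. Hence the splitting field is K = Q(√110, √295). Since 110 and 295 are distinct squarefree integers > 1, their product 32450 is not a perfect square, so √295 ∉ Q(√110). By the tower law [K:Q] = [Q(√110,√295):Q(√110)] · [Q(√110):Q] = 2 · 2 = 4.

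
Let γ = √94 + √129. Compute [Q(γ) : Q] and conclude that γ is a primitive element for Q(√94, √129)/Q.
[Q(γ) : Q] = 4 (equivalently, Q(γ) = Q(√94, √129))

Obviously Q(γ) ⊆ Q(√94, √129), and [Q(√94, √129):Q] = 4 (since 94, 129 are distinct squarefree integers > 1 with 12126 not a perfect square). To show equality we compute the minimal polynomial of γ. From γ = √94 + √129: γ^2 = 94 + 2√(12126) + 129 = 223 + 2√(12126), so γ^2 - 223 = 2√(12126); squaring, (γ^2 - 223)^2 = 4·12126, i.e. γ^4 - 446γ^2 + 49729 - 48504 = 0, i.e. γ^4 - 446γ^2 + 1225 = 0. So γ is a root of x^4 - 446x^2 + 1225. This polynomial is irreducible over Q: it has no rational root (each ±√94 ± √129 is irrational), and any factorization into two quadratics over Q would force √(12126) ∈ Q (pairing opposite roots) or √94, √129 ∈ Q (other pairings), all impossible. Hence [Q(γ):Q] = 4 = [Q(√94, √129):Q], so Q(γ) = Q(√94, √129).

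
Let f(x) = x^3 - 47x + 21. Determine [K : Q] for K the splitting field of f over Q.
[K : Q] = 6

By the rational root test, any rational root of the monic integer polynomial f(x) = x^3 - 47x + 21 must be an integer dividing the constant term 21, i.e. one of ±{1, 3, 7, 21}. Evaluating: f(1) = -25, f(-1) = 67, f(3) = -93, f(-3) = 135, f(7) = 35, f(-7) = 7, f(21) = 8295, f(-21) = -8253; none is 0, so f has no rational root and is therefore irreducible over Q (a cubic with no linear factor over a field is irreducible). For an irreducible cubic, the Galois group is A_3 or S_3 according as the discriminant disc(f) = -4a^3 - 27b^2 = -4·(-47)^3 - 27·(21)^2 = 403385 is or is not a square in Q. Here disc(f) = 403385 is not a perfect square in Q, so the Galois group of f over Q is not contained in A_3 and must be all of S_3. The splitting field has degree |S_3| = 6 over Q, so [K : Q] = 6.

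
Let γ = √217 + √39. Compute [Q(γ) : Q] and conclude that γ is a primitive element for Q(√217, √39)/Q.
[Q(γ) : Q] = 4 (equivalently, Q(γ) = Q(√217, √39))

Obviously Q(γ) ⊆ Q(√217, √39), and [Q(√217, √39):Q] = 4 (since 217, 39 are distinct squarefree integers > 1 with 8463 not a perfect square). To show equality we compute the minimal polynomial of γ. From γ = √217 + √39: γ^2 = 217 + 2√(8463) + 39 = 256 + 2√(8463), so γ^2 - 256 = 2√(8463); squaring, (γ^2 - 256)^2 = 4·8463, i.e. γ^4 - 512γ^2 + 65536 - 33852 = 0, i.e. γ^4 - 512γ^2 + 31684 = 0. So γ is a root of x^4 - 512x^2 + 31684. This polynomial is irreducible over Q: it has no rational root (each ±√217 ± √39 is irrational), and any factorization into two quadratics over Q would force √(8463) ∈ Q (pairing opposite roots) or √217, √39 ∈ Q (other pairings), all impossible. Hence [Q(γ):Q] = 4 = [Q(√217, √39):Q], so Q(γ) = Q(√217, √39).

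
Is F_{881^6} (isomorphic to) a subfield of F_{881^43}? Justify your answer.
No: F_{881^6} is not a subfield of F_{881^43}

F_{p^m} embeds in F_{p^n} iff m | n. Here 6 ∤ 43 (since 43 = 7·6 + 1 with remainder 1 ≠ 0), so F_{881^6} is not a subfield of F_{881^43}. Equivalently: if it were, the tower law would give 6 = [F_{881^6}:F_881] dividing [F_{881^43}:F_881] = 43, contradiction.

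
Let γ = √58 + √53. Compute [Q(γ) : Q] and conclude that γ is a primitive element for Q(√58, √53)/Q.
[Q(γ) : Q] = 4 (equivalently, Q(γ) = Q(√58, √53))

Obviously Q(γ) ⊆ Q(√58, √53), and [Q(√58, √53):Q] = 4 (since 58, 53 are distinct squarefree integers > 1 with 3074 not a perfect square). To show equality we compute the minimal polynomial of γ. From γ = √58 + √53: γ^2 = 58 + 2√(3074) + 53 = 111 + 2√(3074), so γ^2 - 111 = 2√(3074); squaring, (γ^2 - 111)^2 = 4·3074, i.e. γ^4 - 222γ^2 + 12321 - 12296 = 0, i.e. γ^4 - 222γ^2 + 25 = 0. So γ is a root of x^4 - 222x^2 + 25. This polynomial is irreducible over Q: it has no rational root (each ±√58 ± √53 is irrational), and any factorization into two quadratics over Q would force √(3074) ∈ Q (pairing opposite roots) or √58, √53 ∈ Q (other pairings), all impossible. Hence [Q(γ):Q] = 4 = [Q(√58, √53):Q], so Q(γ) = Q(√58, √53).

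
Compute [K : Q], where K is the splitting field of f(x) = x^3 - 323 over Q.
[K : Q] = 6

The roots of x^3 - 323 are ∛323, ω∛323, ω^2∛323 where ω = e^(2πi/3) is a primitive cube root of unity, so K = Q(∛323, ω). Now [Q(∛323):Q] = 3 (since 323 is not a perfect cube, x^3 - 323 is irreducible) and [Q(ω):Q] = 2. Both 2 and 3 divide [K:Q], and [K:Q] ≤ 3·2 = 6, so [K:Q] = 6. (Equivalently: Q(∛323) ⊂ R but ω ∉ R, so [K : Q(∛323)] = 2.)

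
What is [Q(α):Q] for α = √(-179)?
[Q(α):Q] = 2

[Q(α):Q] equals the degree of the minimal polynomial of α. Here α^2 = -179 and x^2 + 179 is irreducible (d = -179 is squarefree, ≠ 1, hence not a square), so deg(m_α) = 2. Thus [Q(α):Q] = 2.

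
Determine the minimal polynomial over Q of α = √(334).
m_α(x) = x^2 - 334

α satisfies α^2 - 334 = 0, so x^2 - 334 annihilates α. Since d = 334 is squarefree and ≠ 1, it is not a perfect square in Q, so x^2 - 334 has no rational root and is therefore irreducible over Q (a degree-2 polynomial over a field is irreducible iff it has no root). Hence m_α(x) = x^2 - 334.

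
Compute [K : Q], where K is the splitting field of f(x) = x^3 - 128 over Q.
[K : Q] = 6

The roots of x^3 - 128 are ∛128, ω∛128, ω^2∛128 where ω = e^(2πi/3) is a primitive cube root of unity, so K = Q(∛128, ω). Now [Q(∛128):Q] = 3 (since 128 is not a perfect cube, x^3 - 128 is irreducible) and [Q(ω):Q] = 2. Both 2 and 3 divide [K:Q], and [K:Q] ≤ 3·2 = 6, so [K:Q] = 6. (Equivalently: Q(∛128) ⊂ R but ω ∉ R, so [K : Q(∛128)] = 2.)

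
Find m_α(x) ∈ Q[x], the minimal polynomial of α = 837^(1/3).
m_α(x) = x^3 - 837

α satisfies α^3 = 837, so x^3 - 837 annihilates α. By the rational root test, a rational root p/q (in lowest terms) of x^3 - 837 would satisfy p^3 = 837 q^3, forcing q = 1 and p^3 = 837; but 837 is not a perfect cube, contradiction. A monic cubic over Q with no rational root is irreducible (any nontrivial factorization would include a linear factor). Hence x^3 - 837 is the minimal polynomial of α, and in particular [Q(α):Q] = 3.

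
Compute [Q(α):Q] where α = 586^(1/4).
[Q(α):Q] = 4

α is a root of x^4 - 586. By Eisenstein's criterion at the prime p = 2 (which divides the constant term 586 but p^2 = 4 does not, since 586 is squarefree), x^4 - 586 is irreducible over Q. Hence [Q(α):Q] = 4.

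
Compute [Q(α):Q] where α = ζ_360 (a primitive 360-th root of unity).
[Q(α):Q] = 96

The minimal polynomial of ζ_360 over Q is the 360-th cyclotomic polynomial Φ_360(x), which is irreducible over Q and has degree φ(360) = 96. Hence [Q(α):Q] = φ(360) = 96.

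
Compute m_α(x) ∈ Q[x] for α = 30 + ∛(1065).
m_α(x) = x^3 - 90x^2 + 2700x - 28065

Set β = α - 30 = ∛(1065), so β^3 = 1065. Then (α - 30)^3 - 1065 = 0, i.e. α is a root of g(x) = (x - 30)^3 - 1065 = x^3 - 90x^2 + 2700x - 28065. Since g(x) = h(x - 30) where h(x) = x^3 - 1065, and h is irreducible over Q (because 1065 is not a perfect cube, so h has no rational root, and a monic cubic with no rational root is irreducible), g is also irreducible (irreducibility is preserved under the substitution x → x - 30). Hence m_α(x) = x^3 - 90x^2 + 2700x - 28065.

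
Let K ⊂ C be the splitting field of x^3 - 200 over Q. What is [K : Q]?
[K : Q] = 6

The roots of x^3 - 200 are ∛200, ω∛200, ω^2∛200 where ω = e^(2πi/3) is a primitive cube root of unity, so K = Q(∛200, ω). Now [Q(∛200):Q] = 3 (since 200 is not a perfect cube, x^3 - 200 is irreducible) and [Q(ω):Q] = 2. Both 2 and 3 divide [K:Q], and [K:Q] ≤ 3·2 = 6, so [K:Q] = 6. (Equivalently: Q(∛200) ⊂ R but ω ∉ R, so [K : Q(∛200)] = 2.)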